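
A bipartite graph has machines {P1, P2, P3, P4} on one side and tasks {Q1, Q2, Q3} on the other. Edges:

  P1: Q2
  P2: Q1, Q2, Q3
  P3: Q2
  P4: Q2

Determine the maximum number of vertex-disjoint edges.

2

Unit-capacity flow: source→left, listed edges, right→sink; max matching = max flow.
Augmenting path P1→Q2 (+1); matched 1.
Augmenting path P2→Q1 (+1); matched 2.
No augmenting path remains; maximum matching = 2.
König certificate: {P2, Q2} is a vertex cover of size 2 (every listed pair touches it), so no matching can be larger.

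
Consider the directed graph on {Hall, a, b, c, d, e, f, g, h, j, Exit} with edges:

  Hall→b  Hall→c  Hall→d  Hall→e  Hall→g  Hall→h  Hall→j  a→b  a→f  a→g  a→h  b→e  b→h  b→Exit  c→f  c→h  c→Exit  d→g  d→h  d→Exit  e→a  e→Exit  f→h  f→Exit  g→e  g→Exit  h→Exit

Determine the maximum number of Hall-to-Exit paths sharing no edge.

Assign every edge capacity 1; by Menger, the answer equals the max flow.
Path Hall→b→Exit (+1); total 1.
Path Hall→c→Exit (+1); total 2.
Path Hall→d→Exit (+1); total 3.
Path Hall→e→Exit (+1); total 4.
Path Hall→g→Exit (+1); total 5.
Path Hall→h→Exit (+1); total 6.
No residual Hall→Exit path; max flow = 6.
Certifying cut of size 6: {Hall→b, Hall→c, Hall→d, Hall→e, Hall→g, Hall→h}.

6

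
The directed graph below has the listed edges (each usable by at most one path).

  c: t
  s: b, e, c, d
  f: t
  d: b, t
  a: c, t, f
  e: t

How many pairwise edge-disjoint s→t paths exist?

Assign every edge capacity 1; by Menger, the answer equals the max flow.
Path s→c→t (+1); total 1.
Path s→d→t (+1); total 2.
Path s→e→t (+1); total 3.
No residual s→t path; max flow = 3.
Certifying cut of size 3: {s→c, s→d, s→e}.

3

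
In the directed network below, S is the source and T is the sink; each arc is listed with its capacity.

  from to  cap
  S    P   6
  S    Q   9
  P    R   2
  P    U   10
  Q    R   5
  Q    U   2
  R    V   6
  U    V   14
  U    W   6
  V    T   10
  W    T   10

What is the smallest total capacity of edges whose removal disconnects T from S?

13

Augment S→P→R→V→T: bottleneck 2, flow now 2.
Augment S→P→U→V→T: bottleneck 4, flow now 6.
Augment S→Q→R→V→T: bottleneck 4, flow now 10.
Augment S→Q→U→W→T: bottleneck 2, flow now 12.
Augment S→Q→R→P→U→W→T: bottleneck 1, flow now 13. (uses reverse residual edge)
No augmenting path remains; maximum flow = 13.
By max-flow min-cut, the minimum cut capacity equals the max flow.
In the residual graph, reachable from S: {S, Q}.
Min-cut edges: S→P (6), Q→R (5), Q→U (2); capacity 6 + 5 + 2 = 13.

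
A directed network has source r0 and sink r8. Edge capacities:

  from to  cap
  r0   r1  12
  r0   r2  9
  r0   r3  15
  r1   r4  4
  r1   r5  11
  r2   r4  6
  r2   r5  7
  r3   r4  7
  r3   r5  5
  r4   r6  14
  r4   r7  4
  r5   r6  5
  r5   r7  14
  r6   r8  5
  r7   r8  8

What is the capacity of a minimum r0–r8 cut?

Augment r0→r1→r4→r6→r8: bottleneck 4, flow now 4.
Augment r0→r1→r5→r6→r8: bottleneck 1, flow now 5.
Augment r0→r1→r5→r7→r8: bottleneck 7, flow now 12.
Augment r0→r2→r4→r7→r8: bottleneck 1, flow now 13.
No augmenting path remains; maximum flow = 13.
By max-flow min-cut, the minimum cut capacity equals the max flow.
In the residual graph, reachable from r0: {r0, r1, r2, r3, r4, r5, r6, r7}.
Min-cut edges: r6→r8 (5), r7→r8 (8); capacity 5 + 8 = 13.

13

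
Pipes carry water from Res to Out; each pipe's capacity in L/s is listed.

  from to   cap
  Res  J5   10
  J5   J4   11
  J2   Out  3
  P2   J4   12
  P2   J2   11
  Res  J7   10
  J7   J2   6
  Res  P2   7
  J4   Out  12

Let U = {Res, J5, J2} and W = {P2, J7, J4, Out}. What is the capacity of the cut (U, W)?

Edges leaving {Res, J5, J2}: Res→P2 (7), Res→J7 (10), J5→J4 (11), J2→Out (3).
Cut capacity = 7 + 10 + 11 + 3 = 31.

31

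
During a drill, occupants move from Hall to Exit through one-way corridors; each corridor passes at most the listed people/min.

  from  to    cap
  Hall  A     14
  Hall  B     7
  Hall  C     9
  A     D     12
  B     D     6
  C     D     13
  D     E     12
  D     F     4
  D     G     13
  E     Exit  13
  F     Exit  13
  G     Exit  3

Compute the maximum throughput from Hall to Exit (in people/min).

19

Augment Hall→A→D→E→Exit: bottleneck 12, flow now 12.
Augment Hall→B→D→F→Exit: bottleneck 4, flow now 16.
Augment Hall→B→D→G→Exit: bottleneck 2, flow now 18.
Augment Hall→C→D→G→Exit: bottleneck 1, flow now 19.
No augmenting path remains; maximum flow = 19.
In the residual graph, reachable from Hall: {Hall, A, B, C, D, G}.
Min-cut edges: D→E (12), D→F (4), G→Exit (3); capacity 12 + 4 + 3 = 19.
This cut is saturated, so no flow can exceed 19.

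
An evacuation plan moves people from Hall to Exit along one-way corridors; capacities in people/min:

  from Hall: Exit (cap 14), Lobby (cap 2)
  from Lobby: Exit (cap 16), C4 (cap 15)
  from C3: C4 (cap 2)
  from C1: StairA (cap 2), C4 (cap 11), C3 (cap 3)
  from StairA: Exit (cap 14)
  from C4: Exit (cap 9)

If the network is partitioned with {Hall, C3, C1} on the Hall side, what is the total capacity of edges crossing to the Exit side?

Edges leaving {Hall, C3, C1}: Hall→Lobby (2), Hall→Exit (14), C3→C4 (2), C1→StairA (2), C1→C4 (11).
Cut capacity = 2 + 14 + 2 + 2 + 11 = 31.

31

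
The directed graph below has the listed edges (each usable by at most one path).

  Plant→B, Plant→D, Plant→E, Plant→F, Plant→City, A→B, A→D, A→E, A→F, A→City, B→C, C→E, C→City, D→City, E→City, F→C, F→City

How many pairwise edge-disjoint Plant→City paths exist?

5

Assign every edge capacity 1; by Menger, the answer equals the max flow.
Path Plant→City (+1); total 1.
Path Plant→D→City (+1); total 2.
Path Plant→E→City (+1); total 3.
Path Plant→F→City (+1); total 4.
Path Plant→B→C→City (+1); total 5.
No residual Plant→City path; max flow = 5.
Certifying cut of size 5: {Plant→B, Plant→City, Plant→D, Plant→E, Plant→F}.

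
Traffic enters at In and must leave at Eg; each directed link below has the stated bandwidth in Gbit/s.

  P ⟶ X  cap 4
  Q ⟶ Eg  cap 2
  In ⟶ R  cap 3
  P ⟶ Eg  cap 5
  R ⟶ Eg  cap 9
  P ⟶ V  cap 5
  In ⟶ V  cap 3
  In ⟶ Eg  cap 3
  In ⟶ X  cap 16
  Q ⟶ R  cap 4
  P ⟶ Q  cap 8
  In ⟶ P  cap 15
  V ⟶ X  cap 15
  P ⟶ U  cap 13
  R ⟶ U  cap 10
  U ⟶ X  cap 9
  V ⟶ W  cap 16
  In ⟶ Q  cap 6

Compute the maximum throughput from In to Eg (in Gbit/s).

17

Augment In→Eg: bottleneck 3, flow now 3.
Augment In→P→Eg: bottleneck 5, flow now 8.
Augment In→Q→Eg: bottleneck 2, flow now 10.
Augment In→R→Eg: bottleneck 3, flow now 13.
Augment In→Q→R→Eg: bottleneck 4, flow now 17.
No augmenting path remains; maximum flow = 17.
In the residual graph, reachable from In: {In, P, Q, U, V, W, X}.
Min-cut edges: In→R (3), In→Eg (3), P→Eg (5), Q→R (4), Q→Eg (2); capacity 3 + 3 + 5 + 4 + 2 = 17.
This cut is saturated, so no flow can exceed 17.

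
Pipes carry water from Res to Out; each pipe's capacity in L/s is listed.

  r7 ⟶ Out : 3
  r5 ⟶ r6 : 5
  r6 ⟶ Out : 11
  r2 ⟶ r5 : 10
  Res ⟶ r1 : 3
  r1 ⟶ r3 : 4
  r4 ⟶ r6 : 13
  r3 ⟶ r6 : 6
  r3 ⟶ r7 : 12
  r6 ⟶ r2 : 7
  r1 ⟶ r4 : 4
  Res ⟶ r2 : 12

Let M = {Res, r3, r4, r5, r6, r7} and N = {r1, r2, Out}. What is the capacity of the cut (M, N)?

Edges leaving {Res, r3, r4, r5, r6, r7}: Res→r1 (3), Res→r2 (12), r6→r2 (7), r6→Out (11), r7→Out (3).
Cut capacity = 3 + 12 + 7 + 11 + 3 = 36.

36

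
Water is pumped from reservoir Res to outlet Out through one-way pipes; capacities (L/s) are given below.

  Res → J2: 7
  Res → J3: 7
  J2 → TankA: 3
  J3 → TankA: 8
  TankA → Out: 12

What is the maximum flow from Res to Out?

10

Augment Res→J2→TankA→Out: bottleneck 3, flow now 3.
Augment Res→J3→TankA→Out: bottleneck 7, flow now 10.
No augmenting path remains; maximum flow = 10.
In the residual graph, reachable from Res: {Res, J2}.
Min-cut edges: Res→J3 (7), J2→TankA (3); capacity 7 + 3 = 10.
This cut is saturated, so no flow can exceed 10.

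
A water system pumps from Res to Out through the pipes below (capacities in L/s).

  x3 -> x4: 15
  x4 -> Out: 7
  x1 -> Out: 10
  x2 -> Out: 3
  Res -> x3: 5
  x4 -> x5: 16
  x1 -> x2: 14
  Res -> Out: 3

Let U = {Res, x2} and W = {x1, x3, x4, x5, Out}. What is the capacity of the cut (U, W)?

Edges leaving {Res, x2}: Res→x3 (5), Res→Out (3), x2→Out (3).
Cut capacity = 5 + 3 + 3 = 11.

11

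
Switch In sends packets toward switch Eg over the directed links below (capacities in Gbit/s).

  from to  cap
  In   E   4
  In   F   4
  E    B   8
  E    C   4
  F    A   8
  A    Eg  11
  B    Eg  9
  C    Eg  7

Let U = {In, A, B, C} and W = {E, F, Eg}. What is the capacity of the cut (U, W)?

Edges leaving {In, A, B, C}: In→E (4), In→F (4), A→Eg (11), B→Eg (9), C→Eg (7).
Cut capacity = 4 + 4 + 11 + 9 + 7 = 35.

35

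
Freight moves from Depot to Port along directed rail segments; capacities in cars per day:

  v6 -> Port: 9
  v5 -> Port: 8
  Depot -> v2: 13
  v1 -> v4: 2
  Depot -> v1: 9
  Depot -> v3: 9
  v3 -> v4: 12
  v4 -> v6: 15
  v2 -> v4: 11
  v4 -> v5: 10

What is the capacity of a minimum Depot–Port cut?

17

Augment Depot→v1→v4→v5→Port: bottleneck 2, flow now 2.
Augment Depot→v2→v4→v5→Port: bottleneck 6, flow now 8.
Augment Depot→v2→v4→v6→Port: bottleneck 5, flow now 13.
Augment Depot→v3→v4→v6→Port: bottleneck 4, flow now 17.
No augmenting path remains; maximum flow = 17.
By max-flow min-cut, the minimum cut capacity equals the max flow.
In the residual graph, reachable from Depot: {Depot, v1, v2, v3, v4, v5, v6}.
Min-cut edges: v5→Port (8), v6→Port (9); capacity 8 + 9 = 17.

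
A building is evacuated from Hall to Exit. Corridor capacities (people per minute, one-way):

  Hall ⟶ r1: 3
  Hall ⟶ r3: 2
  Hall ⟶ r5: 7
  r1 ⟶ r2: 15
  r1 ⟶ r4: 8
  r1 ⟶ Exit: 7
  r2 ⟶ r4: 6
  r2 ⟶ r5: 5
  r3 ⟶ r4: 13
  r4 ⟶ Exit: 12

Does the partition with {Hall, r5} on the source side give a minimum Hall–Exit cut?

Given cut capacity: 3 + 2 = 5.
Augment Hall→r1→Exit: bottleneck 3, flow now 3.
Augment Hall→r3→r4→Exit: bottleneck 2, flow now 5.
No augmenting path remains; maximum flow = 5.
Cut capacity 5 equals the max flow, so it is a minimum cut.

Yes — it is a minimum cut (capacity 5).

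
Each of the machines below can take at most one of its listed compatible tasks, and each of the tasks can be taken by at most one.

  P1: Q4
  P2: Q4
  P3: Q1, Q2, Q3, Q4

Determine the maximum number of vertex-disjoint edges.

2

Unit-capacity flow: source→left, listed edges, right→sink; max matching = max flow.
Augmenting path P1→Q4 (+1); matched 1.
Augmenting path P3→Q1 (+1); matched 2.
No augmenting path remains; maximum matching = 2.
König certificate: {P3, Q4} is a vertex cover of size 2 (every listed pair touches it), so no matching can be larger.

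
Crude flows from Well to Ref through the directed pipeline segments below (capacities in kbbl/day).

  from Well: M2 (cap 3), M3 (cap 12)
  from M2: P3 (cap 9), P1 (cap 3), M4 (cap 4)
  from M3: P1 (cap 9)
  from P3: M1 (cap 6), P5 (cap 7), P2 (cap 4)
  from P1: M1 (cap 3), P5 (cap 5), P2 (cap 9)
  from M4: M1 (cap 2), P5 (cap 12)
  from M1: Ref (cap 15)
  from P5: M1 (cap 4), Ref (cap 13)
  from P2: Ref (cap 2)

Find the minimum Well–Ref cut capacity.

12

Augment Well→M2→P3→M1→Ref: bottleneck 3, flow now 3.
Augment Well→M3→P1→M1→Ref: bottleneck 3, flow now 6.
Augment Well→M3→P1→P5→Ref: bottleneck 5, flow now 11.
Augment Well→M3→P1→P2→Ref: bottleneck 1, flow now 12.
No augmenting path remains; maximum flow = 12.
By max-flow min-cut, the minimum cut capacity equals the max flow.
In the residual graph, reachable from Well: {Well, M3}.
Min-cut edges: Well→M2 (3), M3→P1 (9); capacity 3 + 9 = 12.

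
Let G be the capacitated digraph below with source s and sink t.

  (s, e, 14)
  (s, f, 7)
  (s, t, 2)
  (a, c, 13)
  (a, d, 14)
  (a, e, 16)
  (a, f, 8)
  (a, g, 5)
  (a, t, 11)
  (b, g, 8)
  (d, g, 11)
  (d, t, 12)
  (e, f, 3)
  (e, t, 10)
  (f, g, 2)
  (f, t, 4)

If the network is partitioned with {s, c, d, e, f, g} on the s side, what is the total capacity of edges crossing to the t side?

28

Edges leaving {s, c, d, e, f, g}: s→t (2), d→t (12), e→t (10), f→t (4).
Cut capacity = 2 + 12 + 10 + 4 = 28.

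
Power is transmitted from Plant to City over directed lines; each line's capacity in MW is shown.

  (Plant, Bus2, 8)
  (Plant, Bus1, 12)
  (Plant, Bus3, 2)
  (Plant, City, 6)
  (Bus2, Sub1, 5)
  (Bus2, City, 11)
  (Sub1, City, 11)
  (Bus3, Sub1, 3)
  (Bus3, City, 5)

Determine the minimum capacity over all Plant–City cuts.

16

Augment Plant→City: bottleneck 6, flow now 6.
Augment Plant→Bus2→City: bottleneck 8, flow now 14.
Augment Plant→Bus3→City: bottleneck 2, flow now 16.
No augmenting path remains; maximum flow = 16.
By max-flow min-cut, the minimum cut capacity equals the max flow.
In the residual graph, reachable from Plant: {Plant, Bus1}.
Min-cut edges: Plant→Bus2 (8), Plant→Bus3 (2), Plant→City (6); capacity 8 + 2 + 6 = 16.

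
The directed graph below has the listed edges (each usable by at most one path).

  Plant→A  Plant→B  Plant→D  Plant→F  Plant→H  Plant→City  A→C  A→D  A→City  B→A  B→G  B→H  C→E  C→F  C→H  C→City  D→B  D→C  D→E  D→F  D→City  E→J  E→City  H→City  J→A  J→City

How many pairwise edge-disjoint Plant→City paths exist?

Assign every edge capacity 1; by Menger, the answer equals the max flow.
Path Plant→City (+1); total 1.
Path Plant→A→City (+1); total 2.
Path Plant→D→City (+1); total 3.
Path Plant→H→City (+1); total 4.
Path Plant→B→A→C→City (+1); total 5.
No residual Plant→City path; max flow = 5.
Certifying cut of size 5: {Plant→A, Plant→B, Plant→City, Plant→D, Plant→H}.

5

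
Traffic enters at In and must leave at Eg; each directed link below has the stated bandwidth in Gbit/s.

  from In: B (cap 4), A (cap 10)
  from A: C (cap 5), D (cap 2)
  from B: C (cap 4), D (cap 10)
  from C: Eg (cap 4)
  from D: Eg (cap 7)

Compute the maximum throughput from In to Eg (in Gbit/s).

Augment In→A→C→Eg: bottleneck 4, flow now 4.
Augment In→A→D→Eg: bottleneck 2, flow now 6.
Augment In→B→D→Eg: bottleneck 4, flow now 10.
No augmenting path remains; maximum flow = 10.
In the residual graph, reachable from In: {In, A, C}.
Min-cut edges: In→B (4), A→D (2), C→Eg (4); capacity 4 + 2 + 4 = 10.
This cut is saturated, so no flow can exceed 10.

10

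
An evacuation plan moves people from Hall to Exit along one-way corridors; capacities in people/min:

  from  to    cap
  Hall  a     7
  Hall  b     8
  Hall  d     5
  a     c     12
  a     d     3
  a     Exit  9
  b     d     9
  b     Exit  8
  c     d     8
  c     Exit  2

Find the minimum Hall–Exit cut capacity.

Augment Hall→a→Exit: bottleneck 7, flow now 7.
Augment Hall→b→Exit: bottleneck 8, flow now 15.
No augmenting path remains; maximum flow = 15.
By max-flow min-cut, the minimum cut capacity equals the max flow.
In the residual graph, reachable from Hall: {Hall, d}.
Min-cut edges: Hall→a (7), Hall→b (8); capacity 7 + 8 = 15.

15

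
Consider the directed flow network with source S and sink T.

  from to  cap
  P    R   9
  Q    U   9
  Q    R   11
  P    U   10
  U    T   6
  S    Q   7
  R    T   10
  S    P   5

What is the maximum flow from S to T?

12

Augment S→P→R→T: bottleneck 5, flow now 5.
Augment S→Q→R→T: bottleneck 5, flow now 10.
Augment S→Q→U→T: bottleneck 2, flow now 12.
No augmenting path remains; maximum flow = 12.
In the residual graph, reachable from S: {S}.
Min-cut edges: S→P (5), S→Q (7); capacity 5 + 7 = 12.
This cut is saturated, so no flow can exceed 12.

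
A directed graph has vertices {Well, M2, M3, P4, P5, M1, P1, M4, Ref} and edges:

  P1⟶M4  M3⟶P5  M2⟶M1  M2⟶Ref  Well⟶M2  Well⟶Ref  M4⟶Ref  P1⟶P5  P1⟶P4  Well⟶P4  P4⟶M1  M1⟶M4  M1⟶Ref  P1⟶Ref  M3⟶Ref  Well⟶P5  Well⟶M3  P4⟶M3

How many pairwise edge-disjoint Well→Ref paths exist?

Assign every edge capacity 1; by Menger, the answer equals the max flow.
Path Well→Ref (+1); total 1.
Path Well→M2→Ref (+1); total 2.
Path Well→M3→Ref (+1); total 3.
Path Well→P4→M1→Ref (+1); total 4.
No residual Well→Ref path; max flow = 4.
Certifying cut of size 4: {Well→M2, Well→M3, Well→P4, Well→Ref}.

4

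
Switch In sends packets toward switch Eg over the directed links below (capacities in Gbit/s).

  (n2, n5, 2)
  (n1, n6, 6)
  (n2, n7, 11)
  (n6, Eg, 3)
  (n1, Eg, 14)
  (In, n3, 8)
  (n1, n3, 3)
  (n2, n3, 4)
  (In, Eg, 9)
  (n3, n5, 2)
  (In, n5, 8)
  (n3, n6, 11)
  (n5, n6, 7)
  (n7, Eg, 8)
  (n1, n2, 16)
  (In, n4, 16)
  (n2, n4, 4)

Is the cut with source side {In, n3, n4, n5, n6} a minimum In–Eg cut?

Yes — it is a minimum cut (capacity 12).

Given cut capacity: 9 + 3 = 12.
Augment In→Eg: bottleneck 9, flow now 9.
Augment In→n3→n6→Eg: bottleneck 3, flow now 12.
No augmenting path remains; maximum flow = 12.
Cut capacity 12 equals the max flow, so it is a minimum cut.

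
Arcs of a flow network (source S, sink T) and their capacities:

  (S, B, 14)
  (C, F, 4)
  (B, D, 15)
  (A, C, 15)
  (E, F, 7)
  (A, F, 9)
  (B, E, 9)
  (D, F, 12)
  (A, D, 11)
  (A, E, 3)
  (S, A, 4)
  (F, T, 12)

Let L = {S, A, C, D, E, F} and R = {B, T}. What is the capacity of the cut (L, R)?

26

Edges leaving {S, A, C, D, E, F}: S→B (14), F→T (12).
Cut capacity = 14 + 12 = 26.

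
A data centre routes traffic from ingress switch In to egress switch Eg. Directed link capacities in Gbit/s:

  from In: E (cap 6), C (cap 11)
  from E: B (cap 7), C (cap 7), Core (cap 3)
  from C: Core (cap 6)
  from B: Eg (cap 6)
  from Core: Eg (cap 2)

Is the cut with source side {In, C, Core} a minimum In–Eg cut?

Yes — it is a minimum cut (capacity 8).

Given cut capacity: 6 + 2 = 8.
Augment In→E→B→Eg: bottleneck 6, flow now 6.
Augment In→C→Core→Eg: bottleneck 2, flow now 8.
No augmenting path remains; maximum flow = 8.
Cut capacity 8 equals the max flow, so it is a minimum cut.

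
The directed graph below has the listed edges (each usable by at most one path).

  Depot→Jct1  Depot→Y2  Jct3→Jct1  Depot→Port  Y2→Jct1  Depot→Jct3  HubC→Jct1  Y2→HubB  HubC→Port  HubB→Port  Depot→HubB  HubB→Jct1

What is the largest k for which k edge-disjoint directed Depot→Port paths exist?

Assign every edge capacity 1; by Menger, the answer equals the max flow.
Path Depot→Port (+1); total 1.
Path Depot→HubB→Port (+1); total 2.
No residual Depot→Port path; max flow = 2.
Certifying cut of size 2: {Depot→Port, HubB→Port}.

2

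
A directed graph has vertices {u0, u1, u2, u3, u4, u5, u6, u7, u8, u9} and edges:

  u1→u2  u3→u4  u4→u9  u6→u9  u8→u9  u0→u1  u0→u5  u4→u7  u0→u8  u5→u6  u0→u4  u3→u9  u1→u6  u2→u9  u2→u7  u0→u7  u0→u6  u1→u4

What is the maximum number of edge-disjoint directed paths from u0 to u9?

4

Assign every edge capacity 1; by Menger, the answer equals the max flow.
Path u0→u4→u9 (+1); total 1.
Path u0→u6→u9 (+1); total 2.
Path u0→u8→u9 (+1); total 3.
Path u0→u1→u2→u9 (+1); total 4.
No residual u0→u9 path; max flow = 4.
Certifying cut of size 4: {u0→u1, u0→u4, u0→u8, u6→u9}.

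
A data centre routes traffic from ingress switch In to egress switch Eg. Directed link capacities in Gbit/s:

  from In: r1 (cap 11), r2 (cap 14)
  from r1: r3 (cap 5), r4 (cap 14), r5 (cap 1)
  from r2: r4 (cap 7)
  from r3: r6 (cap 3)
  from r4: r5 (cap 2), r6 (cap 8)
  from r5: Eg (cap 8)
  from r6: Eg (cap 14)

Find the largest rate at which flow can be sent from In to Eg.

14

Augment In→r1→r5→Eg: bottleneck 1, flow now 1.
Augment In→r1→r3→r6→Eg: bottleneck 3, flow now 4.
Augment In→r1→r4→r5→Eg: bottleneck 2, flow now 6.
Augment In→r1→r4→r6→Eg: bottleneck 5, flow now 11.
Augment In→r2→r4→r6→Eg: bottleneck 3, flow now 14.
No augmenting path remains; maximum flow = 14.
In the residual graph, reachable from In: {In, r1, r2, r3, r4}.
Min-cut edges: r1→r5 (1), r3→r6 (3), r4→r5 (2), r4→r6 (8); capacity 1 + 3 + 2 + 8 = 14.
This cut is saturated, so no flow can exceed 14.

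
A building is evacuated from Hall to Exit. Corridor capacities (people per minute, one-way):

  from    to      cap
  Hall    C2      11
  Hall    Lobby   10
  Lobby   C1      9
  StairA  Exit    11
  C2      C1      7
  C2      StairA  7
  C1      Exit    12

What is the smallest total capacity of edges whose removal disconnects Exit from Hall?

Augment Hall→Lobby→C1→Exit: bottleneck 9, flow now 9.
Augment Hall→C2→C1→Exit: bottleneck 3, flow now 12.
Augment Hall→C2→StairA→Exit: bottleneck 7, flow now 19.
No augmenting path remains; maximum flow = 19.
By max-flow min-cut, the minimum cut capacity equals the max flow.
In the residual graph, reachable from Hall: {Hall, Lobby, C2, C1}.
Min-cut edges: C2→StairA (7), C1→Exit (12); capacity 7 + 12 = 19.

19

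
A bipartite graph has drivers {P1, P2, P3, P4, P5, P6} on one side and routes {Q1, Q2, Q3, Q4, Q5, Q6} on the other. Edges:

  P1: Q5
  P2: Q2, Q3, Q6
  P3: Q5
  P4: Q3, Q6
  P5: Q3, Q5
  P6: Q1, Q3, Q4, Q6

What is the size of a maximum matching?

5

Unit-capacity flow: source→left, listed edges, right→sink; max matching = max flow.
Augmenting path P1→Q5 (+1); matched 1.
Augmenting path P2→Q2 (+1); matched 2.
Augmenting path P4→Q3 (+1); matched 3.
Augmenting path P6→Q1 (+1); matched 4.
Augmenting path P5→Q3→P4→Q6 (+1); matched 5.
No augmenting path remains; maximum matching = 5.
König certificate: {P2, P4, P5, P6, Q5} is a vertex cover of size 5 (every listed pair touches it), so no matching can be larger.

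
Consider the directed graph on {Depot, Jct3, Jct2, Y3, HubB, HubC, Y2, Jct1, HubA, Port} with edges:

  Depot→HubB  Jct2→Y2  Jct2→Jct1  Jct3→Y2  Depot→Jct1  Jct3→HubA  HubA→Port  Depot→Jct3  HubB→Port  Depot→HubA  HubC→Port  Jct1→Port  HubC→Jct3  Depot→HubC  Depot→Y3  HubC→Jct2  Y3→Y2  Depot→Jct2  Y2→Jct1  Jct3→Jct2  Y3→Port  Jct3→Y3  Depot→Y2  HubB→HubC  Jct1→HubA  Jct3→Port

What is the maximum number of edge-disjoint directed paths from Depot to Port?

Assign every edge capacity 1; by Menger, the answer equals the max flow.
Path Depot→Jct3→Port (+1); total 1.
Path Depot→Y3→Port (+1); total 2.
Path Depot→HubB→Port (+1); total 3.
Path Depot→HubC→Port (+1); total 4.
Path Depot→Jct1→Port (+1); total 5.
Path Depot→HubA→Port (+1); total 6.
No residual Depot→Port path; max flow = 6.
Certifying cut of size 6: {Depot→HubB, Depot→HubC, Depot→Jct3, Depot→Y3, HubA→Port, Jct1→Port}.

6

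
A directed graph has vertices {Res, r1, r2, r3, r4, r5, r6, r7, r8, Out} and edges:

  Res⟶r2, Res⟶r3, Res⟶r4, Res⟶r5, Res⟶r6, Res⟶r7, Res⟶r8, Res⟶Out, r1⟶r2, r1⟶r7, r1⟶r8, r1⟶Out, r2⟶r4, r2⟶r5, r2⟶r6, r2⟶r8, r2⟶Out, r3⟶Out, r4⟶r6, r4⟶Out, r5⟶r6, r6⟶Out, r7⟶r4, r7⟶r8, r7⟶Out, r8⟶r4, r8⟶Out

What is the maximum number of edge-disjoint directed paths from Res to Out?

Assign every edge capacity 1; by Menger, the answer equals the max flow.
Path Res→Out (+1); total 1.
Path Res→r2→Out (+1); total 2.
Path Res→r3→Out (+1); total 3.
Path Res→r4→Out (+1); total 4.
Path Res→r6→Out (+1); total 5.
Path Res→r7→Out (+1); total 6.
Path Res→r8→Out (+1); total 7.
No residual Res→Out path; max flow = 7.
Certifying cut of size 7: {Res→Out, Res→r2, Res→r3, Res→r4, Res→r7, Res→r8, r6→Out}.

7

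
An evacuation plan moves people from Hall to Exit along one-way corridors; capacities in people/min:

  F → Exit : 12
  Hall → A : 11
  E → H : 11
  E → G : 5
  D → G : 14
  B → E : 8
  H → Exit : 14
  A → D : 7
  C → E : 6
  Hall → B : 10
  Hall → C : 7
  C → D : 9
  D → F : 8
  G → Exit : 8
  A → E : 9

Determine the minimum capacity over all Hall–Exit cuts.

Augment Hall→A→D→F→Exit: bottleneck 7, flow now 7.
Augment Hall→A→E→G→Exit: bottleneck 4, flow now 11.
Augment Hall→B→E→G→Exit: bottleneck 1, flow now 12.
Augment Hall→B→E→H→Exit: bottleneck 7, flow now 19.
Augment Hall→C→D→F→Exit: bottleneck 1, flow now 20.
Augment Hall→C→D→G→Exit: bottleneck 3, flow now 23.
Augment Hall→C→E→H→Exit: bottleneck 3, flow now 26.
No augmenting path remains; maximum flow = 26.
By max-flow min-cut, the minimum cut capacity equals the max flow.
In the residual graph, reachable from Hall: {Hall, B}.
Min-cut edges: Hall→A (11), Hall→C (7), B→E (8); capacity 11 + 7 + 8 = 26.

26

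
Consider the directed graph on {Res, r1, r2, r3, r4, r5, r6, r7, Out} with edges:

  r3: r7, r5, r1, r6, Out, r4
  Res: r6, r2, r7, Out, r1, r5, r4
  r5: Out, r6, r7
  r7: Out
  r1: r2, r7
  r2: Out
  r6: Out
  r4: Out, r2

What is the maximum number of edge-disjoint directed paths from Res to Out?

Assign every edge capacity 1; by Menger, the answer equals the max flow.
Path Res→Out (+1); total 1.
Path Res→r2→Out (+1); total 2.
Path Res→r4→Out (+1); total 3.
Path Res→r5→Out (+1); total 4.
Path Res→r6→Out (+1); total 5.
Path Res→r7→Out (+1); total 6.
No residual Res→Out path; max flow = 6.
Certifying cut of size 6: {Res→Out, Res→r4, Res→r5, Res→r6, r2→Out, r7→Out}.

6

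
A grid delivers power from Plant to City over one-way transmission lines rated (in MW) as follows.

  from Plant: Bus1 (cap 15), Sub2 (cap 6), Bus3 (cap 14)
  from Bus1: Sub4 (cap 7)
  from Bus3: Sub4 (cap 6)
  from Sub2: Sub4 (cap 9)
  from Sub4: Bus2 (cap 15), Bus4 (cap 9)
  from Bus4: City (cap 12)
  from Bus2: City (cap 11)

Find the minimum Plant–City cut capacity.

Augment Plant→Bus1→Sub4→Bus4→City: bottleneck 7, flow now 7.
Augment Plant→Bus3→Sub4→Bus4→City: bottleneck 2, flow now 9.
Augment Plant→Bus3→Sub4→Bus2→City: bottleneck 4, flow now 13.
Augment Plant→Sub2→Sub4→Bus2→City: bottleneck 6, flow now 19.
No augmenting path remains; maximum flow = 19.
By max-flow min-cut, the minimum cut capacity equals the max flow.
In the residual graph, reachable from Plant: {Plant, Bus1, Bus3}.
Min-cut edges: Plant→Sub2 (6), Bus1→Sub4 (7), Bus3→Sub4 (6); capacity 6 + 7 + 6 = 19.

19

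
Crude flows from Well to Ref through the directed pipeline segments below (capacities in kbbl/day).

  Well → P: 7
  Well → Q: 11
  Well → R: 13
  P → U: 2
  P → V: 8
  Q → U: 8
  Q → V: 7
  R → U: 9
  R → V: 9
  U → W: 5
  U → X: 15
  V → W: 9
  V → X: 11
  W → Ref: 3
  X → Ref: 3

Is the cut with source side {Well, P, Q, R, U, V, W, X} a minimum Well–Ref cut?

Given cut capacity: 3 + 3 = 6.
Augment Well→P→U→W→Ref: bottleneck 2, flow now 2.
Augment Well→P→V→W→Ref: bottleneck 1, flow now 3.
Augment Well→P→V→X→Ref: bottleneck 3, flow now 6.
No augmenting path remains; maximum flow = 6.
Cut capacity 6 equals the max flow, so it is a minimum cut.

Yes — it is a minimum cut (capacity 6).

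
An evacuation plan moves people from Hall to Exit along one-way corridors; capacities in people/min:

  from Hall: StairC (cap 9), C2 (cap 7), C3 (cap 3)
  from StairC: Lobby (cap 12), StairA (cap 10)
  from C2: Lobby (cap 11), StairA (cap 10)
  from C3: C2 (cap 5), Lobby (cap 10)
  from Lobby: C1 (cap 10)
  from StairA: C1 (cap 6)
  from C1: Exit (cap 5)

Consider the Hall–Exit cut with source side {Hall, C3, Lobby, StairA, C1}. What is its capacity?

26

Edges leaving {Hall, C3, Lobby, StairA, C1}: Hall→StairC (9), Hall→C2 (7), C3→C2 (5), C1→Exit (5).
Cut capacity = 9 + 7 + 5 + 5 = 26.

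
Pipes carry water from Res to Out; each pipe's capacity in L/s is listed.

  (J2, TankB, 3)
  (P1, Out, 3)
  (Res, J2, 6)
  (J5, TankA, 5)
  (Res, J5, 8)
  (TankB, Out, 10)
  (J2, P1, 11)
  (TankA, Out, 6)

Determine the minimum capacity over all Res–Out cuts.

11

Augment Res→J5→TankA→Out: bottleneck 5, flow now 5.
Augment Res→J2→P1→Out: bottleneck 3, flow now 8.
Augment Res→J2→TankB→Out: bottleneck 3, flow now 11.
No augmenting path remains; maximum flow = 11.
By max-flow min-cut, the minimum cut capacity equals the max flow.
In the residual graph, reachable from Res: {Res, J5}.
Min-cut edges: Res→J2 (6), J5→TankA (5); capacity 6 + 5 = 11.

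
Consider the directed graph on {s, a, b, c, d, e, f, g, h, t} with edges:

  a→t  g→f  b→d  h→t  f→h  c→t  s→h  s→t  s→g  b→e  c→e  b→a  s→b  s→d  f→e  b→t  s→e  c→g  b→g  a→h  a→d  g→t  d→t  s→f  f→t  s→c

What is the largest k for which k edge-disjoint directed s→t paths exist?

7

Assign every edge capacity 1; by Menger, the answer equals the max flow.
Path s→t (+1); total 1.
Path s→b→t (+1); total 2.
Path s→c→t (+1); total 3.
Path s→d→t (+1); total 4.
Path s→f→t (+1); total 5.
Path s→g→t (+1); total 6.
Path s→h→t (+1); total 7.
No residual s→t path; max flow = 7.
Certifying cut of size 7: {s→b, s→c, s→d, s→f, s→g, s→h, s→t}.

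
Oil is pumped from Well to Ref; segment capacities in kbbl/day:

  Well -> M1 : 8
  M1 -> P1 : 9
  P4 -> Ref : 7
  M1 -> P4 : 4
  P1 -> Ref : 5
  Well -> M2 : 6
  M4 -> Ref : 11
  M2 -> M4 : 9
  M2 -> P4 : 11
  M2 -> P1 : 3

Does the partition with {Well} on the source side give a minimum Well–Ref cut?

Yes — it is a minimum cut (capacity 14).

Given cut capacity: 6 + 8 = 14.
Augment Well→M2→M4→Ref: bottleneck 6, flow now 6.
Augment Well→M1→P4→Ref: bottleneck 4, flow now 10.
Augment Well→M1→P1→Ref: bottleneck 4, flow now 14.
No augmenting path remains; maximum flow = 14.
Cut capacity 14 equals the max flow, so it is a minimum cut.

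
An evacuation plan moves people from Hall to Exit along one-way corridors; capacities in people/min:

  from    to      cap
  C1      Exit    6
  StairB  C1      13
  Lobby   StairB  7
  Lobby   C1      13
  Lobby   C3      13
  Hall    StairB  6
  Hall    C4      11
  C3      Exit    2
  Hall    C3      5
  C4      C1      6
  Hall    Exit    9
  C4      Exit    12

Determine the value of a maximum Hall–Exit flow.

Augment Hall→Exit: bottleneck 9, flow now 9.
Augment Hall→C4→Exit: bottleneck 11, flow now 20.
Augment Hall→C3→Exit: bottleneck 2, flow now 22.
Augment Hall→StairB→C1→Exit: bottleneck 6, flow now 28.
No augmenting path remains; maximum flow = 28.
In the residual graph, reachable from Hall: {Hall, C3}.
Min-cut edges: Hall→C4 (11), Hall→StairB (6), Hall→Exit (9), C3→Exit (2); capacity 11 + 6 + 9 + 2 = 28.
This cut is saturated, so no flow can exceed 28.

28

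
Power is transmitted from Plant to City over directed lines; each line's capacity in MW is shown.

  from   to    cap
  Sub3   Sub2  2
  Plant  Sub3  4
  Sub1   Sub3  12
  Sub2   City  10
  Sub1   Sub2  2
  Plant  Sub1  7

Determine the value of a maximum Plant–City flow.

Augment Plant→Sub3→Sub2→City: bottleneck 2, flow now 2.
Augment Plant→Sub1→Sub2→City: bottleneck 2, flow now 4.
No augmenting path remains; maximum flow = 4.
In the residual graph, reachable from Plant: {Plant, Sub3, Sub1}.
Min-cut edges: Sub3→Sub2 (2), Sub1→Sub2 (2); capacity 2 + 2 = 4.
This cut is saturated, so no flow can exceed 4.

4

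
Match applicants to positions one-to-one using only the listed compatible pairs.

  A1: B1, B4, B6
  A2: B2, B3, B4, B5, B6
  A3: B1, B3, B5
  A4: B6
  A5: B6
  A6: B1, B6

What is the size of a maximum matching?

5

Unit-capacity flow: source→left, listed edges, right→sink; max matching = max flow.
Augmenting path A1→B1 (+1); matched 1.
Augmenting path A2→B2 (+1); matched 2.
Augmenting path A3→B3 (+1); matched 3.
Augmenting path A4→B6 (+1); matched 4.
Augmenting path A6→B1→A1→B4 (+1); matched 5.
No augmenting path remains; maximum matching = 5.
König certificate: {A1, A2, A3, A6, B6} is a vertex cover of size 5 (every listed pair touches it), so no matching can be larger.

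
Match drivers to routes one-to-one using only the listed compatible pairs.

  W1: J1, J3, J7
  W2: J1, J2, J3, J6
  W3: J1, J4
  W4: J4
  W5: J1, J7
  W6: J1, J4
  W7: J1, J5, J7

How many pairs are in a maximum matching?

Unit-capacity flow: source→left, listed edges, right→sink; max matching = max flow.
Augmenting path W1→J1 (+1); matched 1.
Augmenting path W2→J2 (+1); matched 2.
Augmenting path W3→J4 (+1); matched 3.
Augmenting path W5→J7 (+1); matched 4.
Augmenting path W7→J5 (+1); matched 5.
Augmenting path W6→J1→W1→J3 (+1); matched 6.
No augmenting path remains; maximum matching = 6.
König certificate: {W1, W2, W5, W7, J1, J4} is a vertex cover of size 6 (every listed pair touches it), so no matching can be larger.

6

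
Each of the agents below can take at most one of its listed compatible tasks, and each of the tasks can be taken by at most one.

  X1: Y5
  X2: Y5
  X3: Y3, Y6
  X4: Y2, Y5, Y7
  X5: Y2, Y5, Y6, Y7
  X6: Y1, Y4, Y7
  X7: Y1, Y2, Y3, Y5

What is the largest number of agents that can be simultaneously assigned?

Unit-capacity flow: source→left, listed edges, right→sink; max matching = max flow.
Augmenting path X1→Y5 (+1); matched 1.
Augmenting path X3→Y3 (+1); matched 2.
Augmenting path X4→Y2 (+1); matched 3.
Augmenting path X5→Y6 (+1); matched 4.
Augmenting path X6→Y1 (+1); matched 5.
Augmenting path X7→Y1→X6→Y4 (+1); matched 6.
No augmenting path remains; maximum matching = 6.
König certificate: {X3, X4, X5, X6, X7, Y5} is a vertex cover of size 6 (every listed pair touches it), so no matching can be larger.

6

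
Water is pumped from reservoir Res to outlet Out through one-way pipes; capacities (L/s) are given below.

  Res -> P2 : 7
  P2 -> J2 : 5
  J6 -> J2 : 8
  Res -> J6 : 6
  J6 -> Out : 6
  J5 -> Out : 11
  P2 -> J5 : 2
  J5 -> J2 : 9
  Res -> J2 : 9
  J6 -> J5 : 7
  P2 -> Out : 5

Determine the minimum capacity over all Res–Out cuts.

13

Augment Res→J6→Out: bottleneck 6, flow now 6.
Augment Res→P2→Out: bottleneck 5, flow now 11.
Augment Res→P2→J5→Out: bottleneck 2, flow now 13.
No augmenting path remains; maximum flow = 13.
By max-flow min-cut, the minimum cut capacity equals the max flow.
In the residual graph, reachable from Res: {Res, J2}.
Min-cut edges: Res→J6 (6), Res→P2 (7); capacity 6 + 7 = 13.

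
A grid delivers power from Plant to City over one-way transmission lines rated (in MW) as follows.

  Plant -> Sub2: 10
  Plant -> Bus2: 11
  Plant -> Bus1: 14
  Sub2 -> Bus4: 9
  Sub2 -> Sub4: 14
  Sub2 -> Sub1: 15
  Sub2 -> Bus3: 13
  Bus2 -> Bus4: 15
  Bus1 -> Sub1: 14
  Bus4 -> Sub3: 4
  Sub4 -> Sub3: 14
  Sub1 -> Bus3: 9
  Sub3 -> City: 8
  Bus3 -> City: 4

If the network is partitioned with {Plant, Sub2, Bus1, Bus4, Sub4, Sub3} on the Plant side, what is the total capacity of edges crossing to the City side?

61

Edges leaving {Plant, Sub2, Bus1, Bus4, Sub4, Sub3}: Plant→Bus2 (11), Sub2→Sub1 (15), Sub2→Bus3 (13), Bus1→Sub1 (14), Sub3→City (8).
Cut capacity = 11 + 15 + 13 + 14 + 8 = 61.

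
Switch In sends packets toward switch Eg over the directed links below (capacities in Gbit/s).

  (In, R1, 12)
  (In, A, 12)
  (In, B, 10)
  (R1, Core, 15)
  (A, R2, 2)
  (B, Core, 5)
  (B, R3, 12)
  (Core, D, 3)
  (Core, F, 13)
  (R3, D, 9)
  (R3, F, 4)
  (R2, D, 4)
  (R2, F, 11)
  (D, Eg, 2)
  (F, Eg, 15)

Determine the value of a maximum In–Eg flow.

17

Augment In→R1→Core→D→Eg: bottleneck 2, flow now 2.
Augment In→R1→Core→F→Eg: bottleneck 10, flow now 12.
Augment In→A→R2→F→Eg: bottleneck 2, flow now 14.
Augment In→B→Core→F→Eg: bottleneck 3, flow now 17.
No augmenting path remains; maximum flow = 17.
In the residual graph, reachable from In: {In, R1, A, B, Core, R3, R2, D, F}.
Min-cut edges: D→Eg (2), F→Eg (15); capacity 2 + 15 = 17.
This cut is saturated, so no flow can exceed 17.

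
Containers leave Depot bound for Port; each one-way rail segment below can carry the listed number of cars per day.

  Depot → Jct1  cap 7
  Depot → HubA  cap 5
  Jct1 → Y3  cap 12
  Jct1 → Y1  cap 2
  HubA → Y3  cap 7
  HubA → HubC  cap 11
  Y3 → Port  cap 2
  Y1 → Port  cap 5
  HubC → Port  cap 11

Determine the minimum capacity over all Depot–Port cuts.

Augment Depot→Jct1→Y3→Port: bottleneck 2, flow now 2.
Augment Depot→Jct1→Y1→Port: bottleneck 2, flow now 4.
Augment Depot→HubA→HubC→Port: bottleneck 5, flow now 9.
No augmenting path remains; maximum flow = 9.
By max-flow min-cut, the minimum cut capacity equals the max flow.
In the residual graph, reachable from Depot: {Depot, Jct1, Y3}.
Min-cut edges: Depot→HubA (5), Jct1→Y1 (2), Y3→Port (2); capacity 5 + 2 + 2 = 9.

9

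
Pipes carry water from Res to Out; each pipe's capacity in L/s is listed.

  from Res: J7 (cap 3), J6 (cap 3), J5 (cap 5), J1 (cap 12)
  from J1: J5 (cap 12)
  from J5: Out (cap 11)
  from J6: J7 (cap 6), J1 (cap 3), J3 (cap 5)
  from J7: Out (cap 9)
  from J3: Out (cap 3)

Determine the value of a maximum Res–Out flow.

17

Augment Res→J5→Out: bottleneck 5, flow now 5.
Augment Res→J7→Out: bottleneck 3, flow now 8.
Augment Res→J1→J5→Out: bottleneck 6, flow now 14.
Augment Res→J6→J7→Out: bottleneck 3, flow now 17.
No augmenting path remains; maximum flow = 17.
In the residual graph, reachable from Res: {Res, J1, J5}.
Min-cut edges: Res→J6 (3), Res→J7 (3), J5→Out (11); capacity 3 + 3 + 11 = 17.
This cut is saturated, so no flow can exceed 17.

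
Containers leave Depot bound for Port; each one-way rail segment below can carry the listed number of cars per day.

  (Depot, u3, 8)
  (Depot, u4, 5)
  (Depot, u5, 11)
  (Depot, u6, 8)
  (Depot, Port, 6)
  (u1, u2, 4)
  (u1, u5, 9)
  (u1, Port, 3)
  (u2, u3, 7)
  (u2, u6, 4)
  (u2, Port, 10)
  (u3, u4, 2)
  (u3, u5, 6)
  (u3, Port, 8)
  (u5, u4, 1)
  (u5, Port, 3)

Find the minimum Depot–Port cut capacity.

Augment Depot→Port: bottleneck 6, flow now 6.
Augment Depot→u3→Port: bottleneck 8, flow now 14.
Augment Depot→u5→Port: bottleneck 3, flow now 17.
No augmenting path remains; maximum flow = 17.
By max-flow min-cut, the minimum cut capacity equals the max flow.
In the residual graph, reachable from Depot: {Depot, u4, u5, u6}.
Min-cut edges: Depot→u3 (8), Depot→Port (6), u5→Port (3); capacity 8 + 6 + 3 = 17.

17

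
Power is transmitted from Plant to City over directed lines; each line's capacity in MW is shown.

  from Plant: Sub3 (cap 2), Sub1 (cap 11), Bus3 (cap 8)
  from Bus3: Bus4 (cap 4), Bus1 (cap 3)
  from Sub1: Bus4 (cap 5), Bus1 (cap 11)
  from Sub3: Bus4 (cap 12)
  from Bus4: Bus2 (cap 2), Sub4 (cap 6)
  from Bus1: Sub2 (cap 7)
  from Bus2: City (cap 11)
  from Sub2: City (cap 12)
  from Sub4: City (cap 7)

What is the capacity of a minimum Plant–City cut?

Augment Plant→Bus3→Bus4→Bus2→City: bottleneck 2, flow now 2.
Augment Plant→Bus3→Bus4→Sub4→City: bottleneck 2, flow now 4.
Augment Plant→Bus3→Bus1→Sub2→City: bottleneck 3, flow now 7.
Augment Plant→Sub1→Bus4→Sub4→City: bottleneck 4, flow now 11.
Augment Plant→Sub1→Bus1→Sub2→City: bottleneck 4, flow now 15.
No augmenting path remains; maximum flow = 15.
By max-flow min-cut, the minimum cut capacity equals the max flow.
In the residual graph, reachable from Plant: {Plant, Bus3, Sub1, Sub3, Bus4, Bus1}.
Min-cut edges: Bus4→Bus2 (2), Bus4→Sub4 (6), Bus1→Sub2 (7); capacity 2 + 6 + 7 = 15.

15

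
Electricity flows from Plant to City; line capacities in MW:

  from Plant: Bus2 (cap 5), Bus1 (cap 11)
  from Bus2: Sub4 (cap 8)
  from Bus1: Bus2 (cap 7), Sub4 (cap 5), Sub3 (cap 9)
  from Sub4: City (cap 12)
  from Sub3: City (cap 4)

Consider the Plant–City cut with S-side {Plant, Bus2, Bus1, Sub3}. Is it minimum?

Given cut capacity: 8 + 5 + 4 = 17.
Augment Plant→Bus2→Sub4→City: bottleneck 5, flow now 5.
Augment Plant→Bus1→Sub4→City: bottleneck 5, flow now 10.
Augment Plant→Bus1→Sub3→City: bottleneck 4, flow now 14.
Augment Plant→Bus1→Bus2→Sub4→City: bottleneck 2, flow now 16.
No augmenting path remains; maximum flow = 16.
In the residual graph, reachable from Plant: {Plant}.
Min-cut edges: Plant→Bus2 (5), Plant→Bus1 (11); capacity 5 + 11 = 16.
Cut capacity 17 exceeds the max flow 16, so it is not minimum.

No — its capacity is 17, but the minimum cut has capacity 16.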